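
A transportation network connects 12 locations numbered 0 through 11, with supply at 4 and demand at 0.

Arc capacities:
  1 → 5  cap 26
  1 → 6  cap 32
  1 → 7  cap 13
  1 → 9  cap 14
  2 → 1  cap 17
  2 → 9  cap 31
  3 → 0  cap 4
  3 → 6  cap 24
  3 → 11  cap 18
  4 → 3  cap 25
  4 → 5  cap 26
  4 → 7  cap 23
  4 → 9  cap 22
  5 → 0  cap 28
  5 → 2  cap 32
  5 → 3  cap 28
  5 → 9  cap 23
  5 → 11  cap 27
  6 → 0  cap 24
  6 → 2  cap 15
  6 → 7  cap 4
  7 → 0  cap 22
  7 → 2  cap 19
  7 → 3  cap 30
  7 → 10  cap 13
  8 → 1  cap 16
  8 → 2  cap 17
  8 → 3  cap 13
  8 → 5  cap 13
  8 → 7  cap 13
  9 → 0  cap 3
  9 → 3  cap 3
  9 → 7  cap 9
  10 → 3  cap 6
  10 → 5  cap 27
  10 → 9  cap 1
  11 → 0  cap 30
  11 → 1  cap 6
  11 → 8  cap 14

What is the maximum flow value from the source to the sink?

Maximum flow value: 89

augment #1: 4→3→0 bottleneck 4, total now 4
augment #2: 4→5→0 bottleneck 26, total now 30
augment #3: 4→7→0 bottleneck 22, total now 52
augment #4: 4→9→0 bottleneck 3, total now 55
augment #5: 4→3→6→0 bottleneck 21, total now 76
augment #6: 4→7→3→6→0 bottleneck 1, total now 77
augment #7: 4→9→3→6→0 bottleneck 2, total now 79
augment #8: 4→9→3→11→0 bottleneck 1, total now 80
augment #9: 4→9→7→3→11→0 bottleneck 9, total now 89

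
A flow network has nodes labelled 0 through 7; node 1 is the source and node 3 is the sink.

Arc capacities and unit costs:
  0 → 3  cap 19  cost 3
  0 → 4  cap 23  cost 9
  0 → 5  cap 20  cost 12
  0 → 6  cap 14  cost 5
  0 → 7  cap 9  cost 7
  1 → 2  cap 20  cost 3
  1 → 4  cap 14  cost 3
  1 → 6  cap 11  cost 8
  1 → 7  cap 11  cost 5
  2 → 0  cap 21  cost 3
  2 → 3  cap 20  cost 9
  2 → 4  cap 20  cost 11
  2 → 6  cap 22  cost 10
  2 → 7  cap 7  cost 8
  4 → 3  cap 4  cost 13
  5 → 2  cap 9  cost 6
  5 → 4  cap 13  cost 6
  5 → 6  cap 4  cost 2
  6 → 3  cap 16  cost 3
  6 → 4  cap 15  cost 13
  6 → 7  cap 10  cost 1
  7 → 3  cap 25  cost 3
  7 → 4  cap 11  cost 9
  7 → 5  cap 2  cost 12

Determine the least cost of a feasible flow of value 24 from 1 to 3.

Minimum cost for 24 units: 205

shortest-cost path #1: 1→7→3 push 11 @ unit cost 8 (adds 88)
shortest-cost path #2: 1→2→0→3 push 13 @ unit cost 9 (adds 117)
total cost = 205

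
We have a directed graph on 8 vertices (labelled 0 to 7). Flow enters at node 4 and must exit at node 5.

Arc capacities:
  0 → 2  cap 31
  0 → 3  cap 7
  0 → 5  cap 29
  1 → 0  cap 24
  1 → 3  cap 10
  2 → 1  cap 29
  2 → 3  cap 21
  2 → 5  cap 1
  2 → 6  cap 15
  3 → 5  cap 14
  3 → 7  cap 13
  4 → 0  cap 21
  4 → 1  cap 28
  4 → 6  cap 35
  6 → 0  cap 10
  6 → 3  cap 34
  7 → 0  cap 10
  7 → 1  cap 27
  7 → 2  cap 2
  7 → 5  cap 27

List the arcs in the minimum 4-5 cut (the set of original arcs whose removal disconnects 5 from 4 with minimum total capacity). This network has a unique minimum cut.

augment #1: 4→0→5 push 21
augment #2: 4→1→0→5 push 8
augment #3: 4→1→3→5 push 10
augment #4: 4→6→3→5 push 4
augment #5: 4→1→0→2→5 push 1
augment #6: 4→6→3→7→5 push 13
max flow = 57; residual-reachable set from 4 gives S-side
cut edges (S→T): {(0,5), (2,5), (3,5), (3,7)} total cap 57

Min-cut arcs: {(0,5), (2,5), (3,5), (3,7)} (total capacity 57)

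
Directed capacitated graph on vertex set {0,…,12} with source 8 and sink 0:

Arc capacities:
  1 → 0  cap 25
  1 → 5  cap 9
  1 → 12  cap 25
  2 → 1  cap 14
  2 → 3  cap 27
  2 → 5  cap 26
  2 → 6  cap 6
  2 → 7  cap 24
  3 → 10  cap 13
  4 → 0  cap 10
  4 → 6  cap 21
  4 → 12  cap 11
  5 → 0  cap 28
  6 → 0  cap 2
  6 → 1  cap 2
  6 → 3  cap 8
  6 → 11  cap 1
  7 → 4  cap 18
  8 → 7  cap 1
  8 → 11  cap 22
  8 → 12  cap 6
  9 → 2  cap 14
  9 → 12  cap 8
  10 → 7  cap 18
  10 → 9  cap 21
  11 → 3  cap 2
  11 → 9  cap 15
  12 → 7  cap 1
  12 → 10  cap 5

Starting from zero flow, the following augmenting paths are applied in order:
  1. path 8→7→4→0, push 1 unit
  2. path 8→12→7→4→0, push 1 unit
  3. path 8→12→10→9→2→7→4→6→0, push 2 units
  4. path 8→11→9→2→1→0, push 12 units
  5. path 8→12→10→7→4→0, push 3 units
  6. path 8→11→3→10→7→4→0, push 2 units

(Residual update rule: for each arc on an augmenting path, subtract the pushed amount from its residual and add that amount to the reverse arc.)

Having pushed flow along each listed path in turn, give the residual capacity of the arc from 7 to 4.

after path 1 (8→7→4→0, push 1): res(7,4)=17
after path 2 (8→12→7→4→0, push 1): res(7,4)=16
after path 3 (8→12→10→9→2→7→4→6→0, push 2): res(7,4)=14
after path 4 (8→11→9→2→1→0, push 12): res(7,4)=14
after path 5 (8→12→10→7→4→0, push 3): res(7,4)=11
after path 6 (8→11→3→10→7→4→0, push 2): res(7,4)=9

Residual capacity of (7,4): 9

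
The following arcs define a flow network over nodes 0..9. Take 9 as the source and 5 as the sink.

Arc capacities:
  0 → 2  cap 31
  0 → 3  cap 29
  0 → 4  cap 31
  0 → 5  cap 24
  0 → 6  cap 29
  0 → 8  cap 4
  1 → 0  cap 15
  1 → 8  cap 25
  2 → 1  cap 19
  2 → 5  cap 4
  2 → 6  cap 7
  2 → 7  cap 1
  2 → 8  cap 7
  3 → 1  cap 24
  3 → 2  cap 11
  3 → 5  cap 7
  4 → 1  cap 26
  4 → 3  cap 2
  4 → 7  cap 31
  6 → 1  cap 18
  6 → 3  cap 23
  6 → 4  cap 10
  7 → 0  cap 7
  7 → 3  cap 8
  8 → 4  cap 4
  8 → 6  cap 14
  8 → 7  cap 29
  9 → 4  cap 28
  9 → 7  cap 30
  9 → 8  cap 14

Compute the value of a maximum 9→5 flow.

Maximum flow value: 33

augment #1: 9→4→3→5 bottleneck 2, total now 2
augment #2: 9→7→0→5 bottleneck 7, total now 9
augment #3: 9→7→3→5 bottleneck 5, total now 14
augment #4: 9→4→1→0→5 bottleneck 15, total now 29
augment #5: 9→7→3→2→5 bottleneck 3, total now 32
augment #6: 9→8→6→3→2→5 bottleneck 1, total now 33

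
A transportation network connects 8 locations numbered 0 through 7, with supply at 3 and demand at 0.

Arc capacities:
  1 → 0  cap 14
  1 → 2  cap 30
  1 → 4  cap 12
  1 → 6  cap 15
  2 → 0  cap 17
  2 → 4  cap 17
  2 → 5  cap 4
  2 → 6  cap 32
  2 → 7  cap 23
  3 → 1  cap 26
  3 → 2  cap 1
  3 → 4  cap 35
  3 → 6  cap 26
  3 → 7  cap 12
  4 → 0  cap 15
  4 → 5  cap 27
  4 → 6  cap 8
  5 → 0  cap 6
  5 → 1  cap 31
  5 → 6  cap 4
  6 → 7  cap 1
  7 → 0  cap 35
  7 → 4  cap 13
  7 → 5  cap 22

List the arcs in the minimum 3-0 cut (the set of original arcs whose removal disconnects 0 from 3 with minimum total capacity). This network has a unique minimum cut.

Min-cut arcs: {(3,1), (3,2), (3,4), (3,7), (6,7)} (total capacity 75)

augment #1: 3→1→0 push 14
augment #2: 3→2→0 push 1
augment #3: 3→4→0 push 15
augment #4: 3→7→0 push 12
augment #5: 3→1→2→0 push 12
augment #6: 3→4→5→0 push 6
augment #7: 3→6→7→0 push 1
augment #8: 3→4→5→1→2→0 push 4
augment #9: 3→4→5→1→2→7→0 push 10
max flow = 75; residual-reachable set from 3 gives S-side
cut edges (S→T): {(3,1), (3,2), (3,4), (3,7), (6,7)} total cap 75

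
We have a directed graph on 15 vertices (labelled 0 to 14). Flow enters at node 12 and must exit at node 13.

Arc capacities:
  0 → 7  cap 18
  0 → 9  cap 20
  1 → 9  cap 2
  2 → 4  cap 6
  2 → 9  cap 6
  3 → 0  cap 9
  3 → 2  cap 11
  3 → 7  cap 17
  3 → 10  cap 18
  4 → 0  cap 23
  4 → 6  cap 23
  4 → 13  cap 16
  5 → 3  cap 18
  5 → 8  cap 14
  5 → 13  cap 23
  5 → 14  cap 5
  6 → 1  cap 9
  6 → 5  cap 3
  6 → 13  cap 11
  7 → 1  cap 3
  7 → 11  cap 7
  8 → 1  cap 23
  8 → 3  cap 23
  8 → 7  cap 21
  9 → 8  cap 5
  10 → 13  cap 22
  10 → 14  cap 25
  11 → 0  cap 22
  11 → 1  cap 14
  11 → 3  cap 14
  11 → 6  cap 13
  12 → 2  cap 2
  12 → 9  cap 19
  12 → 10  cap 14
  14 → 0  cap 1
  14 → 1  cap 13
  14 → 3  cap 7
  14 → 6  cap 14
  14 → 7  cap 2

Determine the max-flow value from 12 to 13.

augment #1: 12→10→13 bottleneck 14, total now 14
augment #2: 12→2→4→13 bottleneck 2, total now 16
augment #3: 12→9→8→3→10→13 bottleneck 5, total now 21

Maximum flow value: 21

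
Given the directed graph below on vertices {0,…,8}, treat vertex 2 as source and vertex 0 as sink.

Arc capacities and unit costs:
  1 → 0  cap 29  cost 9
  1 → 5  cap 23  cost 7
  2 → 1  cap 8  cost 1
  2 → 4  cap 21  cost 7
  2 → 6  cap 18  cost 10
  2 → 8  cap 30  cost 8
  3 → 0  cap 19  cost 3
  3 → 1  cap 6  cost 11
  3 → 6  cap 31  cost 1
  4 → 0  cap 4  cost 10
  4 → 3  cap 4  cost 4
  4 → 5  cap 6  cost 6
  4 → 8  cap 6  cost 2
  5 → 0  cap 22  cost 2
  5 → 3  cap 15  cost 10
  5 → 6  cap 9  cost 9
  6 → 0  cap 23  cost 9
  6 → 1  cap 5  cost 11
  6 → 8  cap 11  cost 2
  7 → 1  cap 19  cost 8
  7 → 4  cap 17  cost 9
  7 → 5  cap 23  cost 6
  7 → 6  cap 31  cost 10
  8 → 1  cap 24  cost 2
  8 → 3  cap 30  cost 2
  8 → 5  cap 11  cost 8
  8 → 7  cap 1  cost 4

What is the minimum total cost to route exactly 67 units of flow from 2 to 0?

Minimum cost for 67 units: 1045

shortest-cost path #1: 2→1→0 push 8 @ unit cost 10 (adds 80)
shortest-cost path #2: 2→8→3→0 push 19 @ unit cost 13 (adds 247)
shortest-cost path #3: 2→4→5→0 push 6 @ unit cost 15 (adds 90)
shortest-cost path #4: 2→4→0 push 4 @ unit cost 17 (adds 68)
shortest-cost path #5: 2→8→5→0 push 11 @ unit cost 18 (adds 198)
shortest-cost path #6: 2→6→0 push 18 @ unit cost 19 (adds 342)
shortest-cost path #7: 2→4→8→1→0 push 1 @ unit cost 20 (adds 20)
total cost = 1045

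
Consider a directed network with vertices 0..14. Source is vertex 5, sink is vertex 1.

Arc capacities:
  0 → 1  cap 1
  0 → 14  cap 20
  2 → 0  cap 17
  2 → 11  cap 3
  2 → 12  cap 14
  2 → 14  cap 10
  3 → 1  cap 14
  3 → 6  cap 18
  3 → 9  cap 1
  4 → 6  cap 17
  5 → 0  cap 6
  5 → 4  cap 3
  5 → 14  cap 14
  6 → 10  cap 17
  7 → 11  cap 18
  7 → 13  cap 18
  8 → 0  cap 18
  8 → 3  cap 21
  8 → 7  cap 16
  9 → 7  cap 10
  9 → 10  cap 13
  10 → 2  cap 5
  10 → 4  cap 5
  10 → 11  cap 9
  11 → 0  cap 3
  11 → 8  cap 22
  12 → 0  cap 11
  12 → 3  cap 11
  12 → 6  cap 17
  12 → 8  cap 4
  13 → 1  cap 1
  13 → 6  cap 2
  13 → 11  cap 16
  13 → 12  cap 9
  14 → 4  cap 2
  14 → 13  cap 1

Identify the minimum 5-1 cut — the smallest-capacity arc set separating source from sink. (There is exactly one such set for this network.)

Min-cut arcs: {(0,1), (5,4), (14,4), (14,13)} (total capacity 7)

augment #1: 5→0→1 push 1
augment #2: 5→14→13→1 push 1
augment #3: 5→4→6→10→2→12→3→1 push 3
augment #4: 5→14→4→6→10→2→12→3→1 push 2
max flow = 7; residual-reachable set from 5 gives S-side
cut edges (S→T): {(0,1), (5,4), (14,4), (14,13)} total cap 7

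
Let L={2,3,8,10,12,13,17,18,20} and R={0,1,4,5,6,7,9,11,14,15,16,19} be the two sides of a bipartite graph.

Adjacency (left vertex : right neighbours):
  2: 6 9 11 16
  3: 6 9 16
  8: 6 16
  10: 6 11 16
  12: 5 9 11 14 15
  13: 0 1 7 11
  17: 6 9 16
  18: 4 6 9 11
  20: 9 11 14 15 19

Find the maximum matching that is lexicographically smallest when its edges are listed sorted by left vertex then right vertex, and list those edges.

|M| = 8 (so the lex-smallest maximum matching has 8 edges)
process left vertices in ascending order; for each, take the smallest-labelled available neighbour that still permits 8 edges overall, or leave it unmatched if none does
lex-smallest matching: {2-6, 3-9, 8-16, 10-11, 12-5, 13-0, 18-4, 20-14}

Lex-smallest maximum matching: {(2,6), (3,9), (8,16), (10,11), (12,5), (13,0), (18,4), (20,14)}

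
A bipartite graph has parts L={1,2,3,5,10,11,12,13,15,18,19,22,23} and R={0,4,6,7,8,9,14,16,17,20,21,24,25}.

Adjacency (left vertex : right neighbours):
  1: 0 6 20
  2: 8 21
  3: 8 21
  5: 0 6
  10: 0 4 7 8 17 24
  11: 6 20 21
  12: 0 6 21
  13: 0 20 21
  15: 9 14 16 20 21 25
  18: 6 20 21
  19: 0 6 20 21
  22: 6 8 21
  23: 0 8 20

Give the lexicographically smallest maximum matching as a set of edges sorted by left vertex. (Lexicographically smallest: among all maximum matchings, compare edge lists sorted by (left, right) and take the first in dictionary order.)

|M| = 7 (so the lex-smallest maximum matching has 7 edges)
process left vertices in ascending order; for each, take the smallest-labelled available neighbour that still permits 7 edges overall, or leave it unmatched if none does
lex-smallest matching: {1-0, 2-8, 3-21, 5-6, 10-4, 11-20, 15-9}

Lex-smallest maximum matching: {(1,0), (2,8), (3,21), (5,6), (10,4), (11,20), (15,9)}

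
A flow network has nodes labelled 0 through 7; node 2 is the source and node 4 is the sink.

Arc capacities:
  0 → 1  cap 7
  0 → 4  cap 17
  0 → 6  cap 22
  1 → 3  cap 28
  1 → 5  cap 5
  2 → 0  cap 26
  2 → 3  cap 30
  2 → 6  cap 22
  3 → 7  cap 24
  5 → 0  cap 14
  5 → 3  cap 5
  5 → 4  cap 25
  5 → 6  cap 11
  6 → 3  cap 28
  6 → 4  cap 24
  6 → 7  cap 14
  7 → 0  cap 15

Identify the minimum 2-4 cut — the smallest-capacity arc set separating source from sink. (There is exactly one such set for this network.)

Min-cut arcs: {(0,4), (1,5), (6,4)} (total capacity 46)

augment #1: 2→0→4 push 17
augment #2: 2→6→4 push 22
augment #3: 2→0→6→4 push 2
augment #4: 2→0→1→5→4 push 5
max flow = 46; residual-reachable set from 2 gives S-side
cut edges (S→T): {(0,4), (1,5), (6,4)} total cap 46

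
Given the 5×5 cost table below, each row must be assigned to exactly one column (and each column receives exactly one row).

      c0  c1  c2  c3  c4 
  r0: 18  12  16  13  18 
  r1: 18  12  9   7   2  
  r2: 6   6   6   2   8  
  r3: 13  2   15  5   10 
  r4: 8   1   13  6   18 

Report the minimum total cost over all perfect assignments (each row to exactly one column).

one of 2 optimal assignments: row0→col2 (cost 16), row1→col4 (cost 2), row2→col0 (cost 6), row3→col3 (cost 5), row4→col1 (cost 1)
total = 16 + 2 + 6 + 5 + 1 = 30

Minimum assignment cost: 30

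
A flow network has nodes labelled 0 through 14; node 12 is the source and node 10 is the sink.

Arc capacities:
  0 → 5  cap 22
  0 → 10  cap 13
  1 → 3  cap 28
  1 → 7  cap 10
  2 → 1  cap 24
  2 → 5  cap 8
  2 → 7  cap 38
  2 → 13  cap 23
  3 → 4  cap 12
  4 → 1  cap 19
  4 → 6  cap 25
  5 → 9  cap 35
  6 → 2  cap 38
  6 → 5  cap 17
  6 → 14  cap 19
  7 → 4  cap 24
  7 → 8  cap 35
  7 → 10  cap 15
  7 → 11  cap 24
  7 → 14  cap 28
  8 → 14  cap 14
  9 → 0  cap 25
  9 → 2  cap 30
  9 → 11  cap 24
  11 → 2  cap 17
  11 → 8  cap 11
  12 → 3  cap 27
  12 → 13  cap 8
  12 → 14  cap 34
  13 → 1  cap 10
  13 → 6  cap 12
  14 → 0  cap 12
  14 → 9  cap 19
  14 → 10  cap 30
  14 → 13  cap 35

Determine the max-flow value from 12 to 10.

Maximum flow value: 54

augment #1: 12→14→10 bottleneck 30, total now 30
augment #2: 12→14→0→10 bottleneck 4, total now 34
augment #3: 12→13→1→7→10 bottleneck 8, total now 42
augment #4: 12→3→4→1→7→10 bottleneck 2, total now 44
augment #5: 12→3→4→6→2→7→10 bottleneck 5, total now 49
augment #6: 12→3→4→6→14→0→10 bottleneck 5, total now 54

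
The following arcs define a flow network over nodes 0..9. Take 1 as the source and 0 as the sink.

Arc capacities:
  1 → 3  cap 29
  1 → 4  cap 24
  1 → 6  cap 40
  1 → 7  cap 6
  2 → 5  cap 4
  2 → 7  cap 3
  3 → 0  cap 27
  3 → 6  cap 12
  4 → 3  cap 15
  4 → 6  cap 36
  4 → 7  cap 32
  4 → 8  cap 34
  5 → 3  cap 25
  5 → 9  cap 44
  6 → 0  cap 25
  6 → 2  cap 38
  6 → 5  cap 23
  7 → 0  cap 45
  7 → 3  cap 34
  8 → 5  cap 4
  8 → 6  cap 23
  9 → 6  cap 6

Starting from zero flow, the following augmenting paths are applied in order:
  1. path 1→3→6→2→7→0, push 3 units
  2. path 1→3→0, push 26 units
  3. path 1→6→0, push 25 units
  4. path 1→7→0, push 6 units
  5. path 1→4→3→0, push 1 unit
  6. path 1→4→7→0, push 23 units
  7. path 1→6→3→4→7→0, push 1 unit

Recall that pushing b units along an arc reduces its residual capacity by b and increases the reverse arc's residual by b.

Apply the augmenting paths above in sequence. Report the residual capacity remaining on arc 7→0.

after path 1 (1→3→6→2→7→0, push 3): res(7,0)=42
after path 2 (1→3→0, push 26): res(7,0)=42
after path 3 (1→6→0, push 25): res(7,0)=42
after path 4 (1→7→0, push 6): res(7,0)=36
after path 5 (1→4→3→0, push 1): res(7,0)=36
after path 6 (1→4→7→0, push 23): res(7,0)=13
after path 7 (1→6→3→4→7→0, push 1): res(7,0)=12

Residual capacity of (7,0): 12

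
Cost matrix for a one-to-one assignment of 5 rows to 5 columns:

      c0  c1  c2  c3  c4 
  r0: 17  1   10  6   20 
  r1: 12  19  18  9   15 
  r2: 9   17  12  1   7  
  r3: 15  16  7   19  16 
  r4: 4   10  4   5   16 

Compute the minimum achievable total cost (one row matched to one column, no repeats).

Minimum assignment cost: 28

one of 2 optimal assignments: row0→col1 (cost 1), row1→col3 (cost 9), row2→col4 (cost 7), row3→col2 (cost 7), row4→col0 (cost 4)
total = 1 + 9 + 7 + 7 + 4 = 28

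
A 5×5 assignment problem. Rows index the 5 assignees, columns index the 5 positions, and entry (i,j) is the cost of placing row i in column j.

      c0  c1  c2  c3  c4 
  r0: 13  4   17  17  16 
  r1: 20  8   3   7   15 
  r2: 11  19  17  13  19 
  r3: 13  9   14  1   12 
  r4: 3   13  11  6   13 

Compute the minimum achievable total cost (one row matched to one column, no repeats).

optimal assignment: row0→col1 (cost 4), row1→col2 (cost 3), row2→col4 (cost 19), row3→col3 (cost 1), row4→col0 (cost 3)
total = 4 + 3 + 19 + 1 + 3 = 30

Minimum assignment cost: 30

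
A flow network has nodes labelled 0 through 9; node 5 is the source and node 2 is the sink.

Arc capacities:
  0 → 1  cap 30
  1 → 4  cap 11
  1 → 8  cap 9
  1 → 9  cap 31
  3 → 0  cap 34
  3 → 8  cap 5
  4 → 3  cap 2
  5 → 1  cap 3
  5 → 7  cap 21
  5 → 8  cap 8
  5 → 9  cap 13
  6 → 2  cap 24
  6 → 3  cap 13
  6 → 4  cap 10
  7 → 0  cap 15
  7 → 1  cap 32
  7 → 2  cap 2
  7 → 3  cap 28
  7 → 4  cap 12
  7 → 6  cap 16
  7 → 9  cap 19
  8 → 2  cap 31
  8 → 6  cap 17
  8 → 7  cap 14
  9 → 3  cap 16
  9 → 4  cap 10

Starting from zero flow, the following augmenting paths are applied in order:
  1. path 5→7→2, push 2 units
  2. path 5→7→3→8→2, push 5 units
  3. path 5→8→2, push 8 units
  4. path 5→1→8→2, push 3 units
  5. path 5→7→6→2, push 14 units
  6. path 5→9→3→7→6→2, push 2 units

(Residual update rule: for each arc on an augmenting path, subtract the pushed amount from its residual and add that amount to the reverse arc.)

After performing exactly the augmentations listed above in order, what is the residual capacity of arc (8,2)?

after path 1 (5→7→2, push 2): res(8,2)=31
after path 2 (5→7→3→8→2, push 5): res(8,2)=26
after path 3 (5→8→2, push 8): res(8,2)=18
after path 4 (5→1→8→2, push 3): res(8,2)=15
after path 5 (5→7→6→2, push 14): res(8,2)=15
after path 6 (5→9→3→7→6→2, push 2): res(8,2)=15

Residual capacity of (8,2): 15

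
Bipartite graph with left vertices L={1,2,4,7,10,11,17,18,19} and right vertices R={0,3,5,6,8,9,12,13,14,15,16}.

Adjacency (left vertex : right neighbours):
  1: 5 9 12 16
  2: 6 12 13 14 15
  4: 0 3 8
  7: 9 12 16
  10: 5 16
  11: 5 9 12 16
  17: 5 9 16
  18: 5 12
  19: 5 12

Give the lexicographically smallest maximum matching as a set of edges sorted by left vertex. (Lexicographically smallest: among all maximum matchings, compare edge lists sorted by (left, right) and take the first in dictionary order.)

|M| = 6 (so the lex-smallest maximum matching has 6 edges)
process left vertices in ascending order; for each, take the smallest-labelled available neighbour that still permits 6 edges overall, or leave it unmatched if none does
lex-smallest matching: {1-5, 2-6, 4-0, 7-9, 10-16, 11-12}

Lex-smallest maximum matching: {(1,5), (2,6), (4,0), (7,9), (10,16), (11,12)}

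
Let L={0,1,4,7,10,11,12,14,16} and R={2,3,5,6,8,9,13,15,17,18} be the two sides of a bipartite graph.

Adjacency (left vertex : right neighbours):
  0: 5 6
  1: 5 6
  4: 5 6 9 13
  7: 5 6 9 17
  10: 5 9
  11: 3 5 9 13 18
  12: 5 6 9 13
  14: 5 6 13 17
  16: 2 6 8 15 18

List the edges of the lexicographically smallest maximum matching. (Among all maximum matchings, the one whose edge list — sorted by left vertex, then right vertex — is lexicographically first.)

|M| = 7 (so the lex-smallest maximum matching has 7 edges)
process left vertices in ascending order; for each, take the smallest-labelled available neighbour that still permits 7 edges overall, or leave it unmatched if none does
lex-smallest matching: {0-5, 1-6, 4-9, 7-17, 11-3, 12-13, 16-2}

Lex-smallest maximum matching: {(0,5), (1,6), (4,9), (7,17), (11,3), (12,13), (16,2)}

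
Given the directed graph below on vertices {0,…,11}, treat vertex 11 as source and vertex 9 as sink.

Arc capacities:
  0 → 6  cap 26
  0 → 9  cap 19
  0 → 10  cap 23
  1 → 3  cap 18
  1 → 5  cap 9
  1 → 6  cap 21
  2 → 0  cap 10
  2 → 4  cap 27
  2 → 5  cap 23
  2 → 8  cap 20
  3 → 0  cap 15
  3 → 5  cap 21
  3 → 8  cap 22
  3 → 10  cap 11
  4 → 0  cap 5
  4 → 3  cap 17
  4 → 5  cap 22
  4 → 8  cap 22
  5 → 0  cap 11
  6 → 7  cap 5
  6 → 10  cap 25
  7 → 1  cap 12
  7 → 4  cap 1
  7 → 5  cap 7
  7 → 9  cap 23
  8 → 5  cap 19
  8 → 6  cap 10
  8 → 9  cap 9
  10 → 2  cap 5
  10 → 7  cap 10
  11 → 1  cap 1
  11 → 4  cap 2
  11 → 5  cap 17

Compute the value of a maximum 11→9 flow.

Maximum flow value: 14

augment #1: 11→4→0→9 bottleneck 2, total now 2
augment #2: 11→5→0→9 bottleneck 11, total now 13
augment #3: 11→1→3→0→9 bottleneck 1, total now 14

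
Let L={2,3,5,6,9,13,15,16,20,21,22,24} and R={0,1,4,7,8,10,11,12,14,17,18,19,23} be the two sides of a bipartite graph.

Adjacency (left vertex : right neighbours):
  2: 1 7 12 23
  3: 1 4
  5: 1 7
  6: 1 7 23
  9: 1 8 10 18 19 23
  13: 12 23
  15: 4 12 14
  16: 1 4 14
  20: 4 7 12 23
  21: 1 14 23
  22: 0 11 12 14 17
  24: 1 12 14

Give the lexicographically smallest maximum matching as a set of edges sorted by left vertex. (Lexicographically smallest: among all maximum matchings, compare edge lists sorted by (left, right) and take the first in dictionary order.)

|M| = 8 (so the lex-smallest maximum matching has 8 edges)
process left vertices in ascending order; for each, take the smallest-labelled available neighbour that still permits 8 edges overall, or leave it unmatched if none does
lex-smallest matching: {2-1, 3-4, 5-7, 6-23, 9-8, 13-12, 15-14, 22-0}

Lex-smallest maximum matching: {(2,1), (3,4), (5,7), (6,23), (9,8), (13,12), (15,14), (22,0)}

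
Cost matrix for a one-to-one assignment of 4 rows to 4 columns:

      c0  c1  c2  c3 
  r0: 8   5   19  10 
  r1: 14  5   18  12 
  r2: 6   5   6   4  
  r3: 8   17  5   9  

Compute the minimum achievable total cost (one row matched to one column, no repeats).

Minimum assignment cost: 22

optimal assignment: row0→col0 (cost 8), row1→col1 (cost 5), row2→col3 (cost 4), row3→col2 (cost 5)
total = 8 + 5 + 4 + 5 = 22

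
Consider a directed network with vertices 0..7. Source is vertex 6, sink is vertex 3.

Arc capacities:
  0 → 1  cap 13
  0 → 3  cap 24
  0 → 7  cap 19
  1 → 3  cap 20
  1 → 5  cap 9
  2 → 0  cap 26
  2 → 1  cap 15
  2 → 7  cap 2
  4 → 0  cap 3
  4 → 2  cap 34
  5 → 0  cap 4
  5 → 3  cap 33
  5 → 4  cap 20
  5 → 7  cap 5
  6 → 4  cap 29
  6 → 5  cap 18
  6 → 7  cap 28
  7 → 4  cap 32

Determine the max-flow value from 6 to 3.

Maximum flow value: 55

augment #1: 6→5→3 bottleneck 18, total now 18
augment #2: 6→4→0→3 bottleneck 3, total now 21
augment #3: 6→4→2→0→3 bottleneck 21, total now 42
augment #4: 6→4→2→1→3 bottleneck 5, total now 47
augment #5: 6→7→4→2→1→3 bottleneck 8, total now 55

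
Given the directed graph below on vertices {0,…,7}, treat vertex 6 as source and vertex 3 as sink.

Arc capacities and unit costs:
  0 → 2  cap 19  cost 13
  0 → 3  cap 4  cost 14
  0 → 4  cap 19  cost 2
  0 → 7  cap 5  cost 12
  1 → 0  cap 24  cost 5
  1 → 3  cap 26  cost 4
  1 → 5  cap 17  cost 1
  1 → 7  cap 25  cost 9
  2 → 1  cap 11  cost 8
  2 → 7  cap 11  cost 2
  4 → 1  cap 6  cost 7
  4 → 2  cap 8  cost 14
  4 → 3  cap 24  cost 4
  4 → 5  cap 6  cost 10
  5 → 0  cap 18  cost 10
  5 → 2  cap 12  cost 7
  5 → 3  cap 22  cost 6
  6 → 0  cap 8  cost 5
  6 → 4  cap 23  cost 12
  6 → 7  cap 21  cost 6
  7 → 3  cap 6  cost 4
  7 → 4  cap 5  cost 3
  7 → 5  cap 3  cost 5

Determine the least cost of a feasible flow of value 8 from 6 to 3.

Minimum cost for 8 units: 82

shortest-cost path #1: 6→7→3 push 6 @ unit cost 10 (adds 60)
shortest-cost path #2: 6→0→4→3 push 2 @ unit cost 11 (adds 22)
total cost = 82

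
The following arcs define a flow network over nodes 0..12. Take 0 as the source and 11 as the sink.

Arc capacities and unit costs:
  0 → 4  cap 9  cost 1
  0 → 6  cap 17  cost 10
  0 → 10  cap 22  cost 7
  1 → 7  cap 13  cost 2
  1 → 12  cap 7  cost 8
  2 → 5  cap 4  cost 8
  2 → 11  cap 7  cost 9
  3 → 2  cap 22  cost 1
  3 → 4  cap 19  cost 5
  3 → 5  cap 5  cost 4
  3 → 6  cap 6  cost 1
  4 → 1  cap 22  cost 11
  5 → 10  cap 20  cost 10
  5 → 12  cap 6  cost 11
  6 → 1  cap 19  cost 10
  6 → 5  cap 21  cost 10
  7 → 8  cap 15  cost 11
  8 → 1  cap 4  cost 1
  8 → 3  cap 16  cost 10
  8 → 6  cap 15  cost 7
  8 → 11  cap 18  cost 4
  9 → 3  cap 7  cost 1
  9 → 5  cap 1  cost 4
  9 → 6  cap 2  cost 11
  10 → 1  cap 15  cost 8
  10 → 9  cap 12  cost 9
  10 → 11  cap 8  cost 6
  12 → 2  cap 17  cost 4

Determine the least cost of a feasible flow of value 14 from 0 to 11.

Minimum cost for 14 units: 266

shortest-cost path #1: 0→10→11 push 8 @ unit cost 13 (adds 104)
shortest-cost path #2: 0→10→9→3→2→11 push 6 @ unit cost 27 (adds 162)
total cost = 266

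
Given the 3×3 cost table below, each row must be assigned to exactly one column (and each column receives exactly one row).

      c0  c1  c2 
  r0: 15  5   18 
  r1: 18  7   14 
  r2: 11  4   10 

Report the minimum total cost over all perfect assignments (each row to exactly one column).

Minimum assignment cost: 30

optimal assignment: row0→col1 (cost 5), row1→col2 (cost 14), row2→col0 (cost 11)
total = 5 + 14 + 11 = 30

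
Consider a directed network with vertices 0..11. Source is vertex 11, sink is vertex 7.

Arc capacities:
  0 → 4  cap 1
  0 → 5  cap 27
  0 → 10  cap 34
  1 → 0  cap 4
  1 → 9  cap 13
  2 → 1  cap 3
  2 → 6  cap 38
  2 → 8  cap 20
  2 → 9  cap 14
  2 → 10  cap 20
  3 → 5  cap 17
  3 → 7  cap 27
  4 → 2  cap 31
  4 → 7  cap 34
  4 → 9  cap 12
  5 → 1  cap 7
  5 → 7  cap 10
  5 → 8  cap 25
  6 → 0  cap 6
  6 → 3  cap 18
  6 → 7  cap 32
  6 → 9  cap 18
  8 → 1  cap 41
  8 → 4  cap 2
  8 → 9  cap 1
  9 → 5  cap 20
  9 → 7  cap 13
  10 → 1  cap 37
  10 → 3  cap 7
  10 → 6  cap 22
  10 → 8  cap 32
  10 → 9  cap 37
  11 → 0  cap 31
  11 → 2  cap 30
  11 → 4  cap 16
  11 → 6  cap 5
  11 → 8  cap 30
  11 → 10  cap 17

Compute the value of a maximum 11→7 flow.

augment #1: 11→4→7 bottleneck 16, total now 16
augment #2: 11→6→7 bottleneck 5, total now 21
augment #3: 11→0→4→7 bottleneck 1, total now 22
augment #4: 11→0→5→7 bottleneck 10, total now 32
augment #5: 11→2→6→7 bottleneck 27, total now 59
augment #6: 11→2→9→7 bottleneck 3, total now 62
augment #7: 11→8→4→7 bottleneck 2, total now 64
augment #8: 11→8→9→7 bottleneck 1, total now 65
augment #9: 11→10→3→7 bottleneck 7, total now 72
augment #10: 11→10→9→7 bottleneck 9, total now 81
augment #11: 11→10→6→3→7 bottleneck 1, total now 82
augment #12: 11→0→10→6→3→7 bottleneck 17, total now 99

Maximum flow value: 99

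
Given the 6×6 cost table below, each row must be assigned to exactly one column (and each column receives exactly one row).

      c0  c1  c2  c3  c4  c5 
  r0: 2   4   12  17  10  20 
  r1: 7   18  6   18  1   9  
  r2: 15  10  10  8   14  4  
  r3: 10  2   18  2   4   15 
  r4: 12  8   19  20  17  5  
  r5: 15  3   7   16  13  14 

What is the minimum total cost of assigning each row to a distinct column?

Minimum assignment cost: 23

optimal assignment: row0→col0 (cost 2), row1→col4 (cost 1), row2→col2 (cost 10), row3→col3 (cost 2), row4→col5 (cost 5), row5→col1 (cost 3)
total = 2 + 1 + 10 + 2 + 5 + 3 = 23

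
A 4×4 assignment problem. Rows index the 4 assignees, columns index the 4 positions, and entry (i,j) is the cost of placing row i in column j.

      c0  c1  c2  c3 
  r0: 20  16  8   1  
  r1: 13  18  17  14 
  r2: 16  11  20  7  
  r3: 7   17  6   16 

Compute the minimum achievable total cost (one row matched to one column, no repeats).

optimal assignment: row0→col3 (cost 1), row1→col0 (cost 13), row2→col1 (cost 11), row3→col2 (cost 6)
total = 1 + 13 + 11 + 6 = 31

Minimum assignment cost: 31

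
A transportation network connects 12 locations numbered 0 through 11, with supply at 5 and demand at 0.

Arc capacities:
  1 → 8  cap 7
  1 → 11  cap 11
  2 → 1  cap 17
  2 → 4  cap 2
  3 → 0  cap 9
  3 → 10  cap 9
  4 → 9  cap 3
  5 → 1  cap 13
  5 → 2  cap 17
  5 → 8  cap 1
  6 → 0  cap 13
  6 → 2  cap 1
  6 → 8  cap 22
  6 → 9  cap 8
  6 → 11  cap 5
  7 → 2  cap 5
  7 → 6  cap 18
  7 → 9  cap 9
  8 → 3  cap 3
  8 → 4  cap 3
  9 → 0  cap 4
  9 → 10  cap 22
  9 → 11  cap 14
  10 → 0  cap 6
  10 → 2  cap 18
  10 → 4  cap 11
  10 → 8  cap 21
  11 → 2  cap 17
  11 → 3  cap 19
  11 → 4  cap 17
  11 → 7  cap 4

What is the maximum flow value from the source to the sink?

augment #1: 5→8→3→0 bottleneck 1, total now 1
augment #2: 5→1→8→3→0 bottleneck 2, total now 3
augment #3: 5→1→11→3→0 bottleneck 6, total now 9
augment #4: 5→2→4→9→0 bottleneck 2, total now 11
augment #5: 5→1→8→4→9→0 bottleneck 1, total now 12
augment #6: 5→1→11→3→10→0 bottleneck 4, total now 16
augment #7: 5→2→1→11→3→10→0 bottleneck 1, total now 17

Maximum flow value: 17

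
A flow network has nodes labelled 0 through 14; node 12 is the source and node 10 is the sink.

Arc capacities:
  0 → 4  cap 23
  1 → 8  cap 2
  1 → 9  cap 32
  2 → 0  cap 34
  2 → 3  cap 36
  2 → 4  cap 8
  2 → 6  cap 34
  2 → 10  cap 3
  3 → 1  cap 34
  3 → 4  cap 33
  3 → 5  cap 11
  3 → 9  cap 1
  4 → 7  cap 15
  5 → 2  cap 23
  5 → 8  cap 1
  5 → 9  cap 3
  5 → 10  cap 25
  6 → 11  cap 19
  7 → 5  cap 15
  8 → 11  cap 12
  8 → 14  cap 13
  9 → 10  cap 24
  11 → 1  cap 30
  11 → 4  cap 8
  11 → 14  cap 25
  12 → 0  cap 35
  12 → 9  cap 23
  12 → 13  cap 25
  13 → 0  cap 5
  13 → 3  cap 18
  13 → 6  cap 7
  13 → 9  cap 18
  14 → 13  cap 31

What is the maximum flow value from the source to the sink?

Maximum flow value: 50

augment #1: 12→9→10 bottleneck 23, total now 23
augment #2: 12→13→9→10 bottleneck 1, total now 24
augment #3: 12→13→3→5→10 bottleneck 11, total now 35
augment #4: 12→0→4→7→5→10 bottleneck 14, total now 49
augment #5: 12→0→4→7→5→2→10 bottleneck 1, total now 50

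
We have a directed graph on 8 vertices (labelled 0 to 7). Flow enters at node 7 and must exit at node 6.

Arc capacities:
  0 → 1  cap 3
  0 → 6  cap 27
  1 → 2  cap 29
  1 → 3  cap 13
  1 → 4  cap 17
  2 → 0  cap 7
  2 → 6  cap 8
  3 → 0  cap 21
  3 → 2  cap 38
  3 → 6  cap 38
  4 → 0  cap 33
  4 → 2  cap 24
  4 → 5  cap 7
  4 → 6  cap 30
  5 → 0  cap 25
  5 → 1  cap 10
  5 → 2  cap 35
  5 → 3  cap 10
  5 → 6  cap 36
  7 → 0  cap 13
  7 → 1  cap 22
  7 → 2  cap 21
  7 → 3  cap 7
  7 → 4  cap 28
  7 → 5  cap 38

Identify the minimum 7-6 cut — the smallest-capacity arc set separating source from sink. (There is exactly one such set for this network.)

augment #1: 7→0→6 push 13
augment #2: 7→2→6 push 8
augment #3: 7→3→6 push 7
augment #4: 7→4→6 push 28
augment #5: 7→5→6 push 36
augment #6: 7→1→3→6 push 13
augment #7: 7→1→4→6 push 2
augment #8: 7→2→0→6 push 7
augment #9: 7→5→0→6 push 2
augment #10: 7→1→4→0→6 push 5
augment #11: 7→1→4→5→3→6 push 2
max flow = 123; residual-reachable set from 7 gives S-side
cut edges (S→T): {(2,0), (2,6), (7,0), (7,1), (7,3), (7,4), (7,5)} total cap 123

Min-cut arcs: {(2,0), (2,6), (7,0), (7,1), (7,3), (7,4), (7,5)} (total capacity 123)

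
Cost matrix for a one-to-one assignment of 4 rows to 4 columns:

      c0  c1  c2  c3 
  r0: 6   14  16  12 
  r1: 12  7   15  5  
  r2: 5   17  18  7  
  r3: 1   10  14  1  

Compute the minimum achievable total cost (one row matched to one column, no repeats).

Minimum assignment cost: 29

optimal assignment: row0→col2 (cost 16), row1→col1 (cost 7), row2→col0 (cost 5), row3→col3 (cost 1)
total = 16 + 7 + 5 + 1 = 29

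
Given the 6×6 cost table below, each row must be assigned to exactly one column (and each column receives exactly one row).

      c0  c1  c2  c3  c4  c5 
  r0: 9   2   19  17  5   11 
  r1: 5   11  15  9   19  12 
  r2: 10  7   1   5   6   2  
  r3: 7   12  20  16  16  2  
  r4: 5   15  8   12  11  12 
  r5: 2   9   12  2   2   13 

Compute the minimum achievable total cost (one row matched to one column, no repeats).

Minimum assignment cost: 21

optimal assignment: row0→col1 (cost 2), row1→col3 (cost 9), row2→col2 (cost 1), row3→col5 (cost 2), row4→col0 (cost 5), row5→col4 (cost 2)
total = 2 + 9 + 1 + 2 + 5 + 2 = 21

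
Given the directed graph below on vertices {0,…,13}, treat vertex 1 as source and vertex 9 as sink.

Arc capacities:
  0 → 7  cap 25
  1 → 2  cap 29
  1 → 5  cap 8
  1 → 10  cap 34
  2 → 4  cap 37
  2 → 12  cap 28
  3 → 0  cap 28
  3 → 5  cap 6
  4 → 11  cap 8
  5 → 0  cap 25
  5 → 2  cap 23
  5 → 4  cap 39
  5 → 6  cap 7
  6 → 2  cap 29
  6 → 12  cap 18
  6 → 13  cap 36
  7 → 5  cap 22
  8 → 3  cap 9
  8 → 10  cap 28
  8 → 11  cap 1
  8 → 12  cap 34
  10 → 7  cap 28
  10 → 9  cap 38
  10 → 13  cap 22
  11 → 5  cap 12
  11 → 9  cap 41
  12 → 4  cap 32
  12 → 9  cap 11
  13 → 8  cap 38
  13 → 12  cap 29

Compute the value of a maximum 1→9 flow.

Maximum flow value: 58

augment #1: 1→10→9 bottleneck 34, total now 34
augment #2: 1→2→12→9 bottleneck 11, total now 45
augment #3: 1→2→4→11→9 bottleneck 8, total now 53
augment #4: 1→5→6→13→8→10→9 bottleneck 4, total now 57
augment #5: 1→5→6→13→8→11→9 bottleneck 1, total now 58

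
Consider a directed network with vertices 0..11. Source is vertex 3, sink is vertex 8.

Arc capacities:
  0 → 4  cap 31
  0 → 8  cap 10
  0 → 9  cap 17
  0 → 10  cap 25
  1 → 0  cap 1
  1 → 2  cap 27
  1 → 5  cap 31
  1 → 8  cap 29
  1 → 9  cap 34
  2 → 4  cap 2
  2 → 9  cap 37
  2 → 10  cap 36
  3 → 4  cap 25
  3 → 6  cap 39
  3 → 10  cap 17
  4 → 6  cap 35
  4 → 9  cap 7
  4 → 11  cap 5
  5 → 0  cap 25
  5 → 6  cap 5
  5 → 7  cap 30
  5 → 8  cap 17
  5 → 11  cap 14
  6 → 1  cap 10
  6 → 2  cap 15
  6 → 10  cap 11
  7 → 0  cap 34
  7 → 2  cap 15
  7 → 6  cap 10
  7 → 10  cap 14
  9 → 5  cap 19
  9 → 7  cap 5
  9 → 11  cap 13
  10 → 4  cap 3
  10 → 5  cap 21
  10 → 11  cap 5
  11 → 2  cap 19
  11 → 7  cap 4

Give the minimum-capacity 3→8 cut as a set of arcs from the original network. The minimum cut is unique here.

Min-cut arcs: {(0,8), (5,8), (6,1)} (total capacity 37)

augment #1: 3→6→1→8 push 10
augment #2: 3→10→5→8 push 17
augment #3: 3→4→9→5→0→8 push 7
augment #4: 3→4→11→7→0→8 push 3
max flow = 37; residual-reachable set from 3 gives S-side
cut edges (S→T): {(0,8), (5,8), (6,1)} total cap 37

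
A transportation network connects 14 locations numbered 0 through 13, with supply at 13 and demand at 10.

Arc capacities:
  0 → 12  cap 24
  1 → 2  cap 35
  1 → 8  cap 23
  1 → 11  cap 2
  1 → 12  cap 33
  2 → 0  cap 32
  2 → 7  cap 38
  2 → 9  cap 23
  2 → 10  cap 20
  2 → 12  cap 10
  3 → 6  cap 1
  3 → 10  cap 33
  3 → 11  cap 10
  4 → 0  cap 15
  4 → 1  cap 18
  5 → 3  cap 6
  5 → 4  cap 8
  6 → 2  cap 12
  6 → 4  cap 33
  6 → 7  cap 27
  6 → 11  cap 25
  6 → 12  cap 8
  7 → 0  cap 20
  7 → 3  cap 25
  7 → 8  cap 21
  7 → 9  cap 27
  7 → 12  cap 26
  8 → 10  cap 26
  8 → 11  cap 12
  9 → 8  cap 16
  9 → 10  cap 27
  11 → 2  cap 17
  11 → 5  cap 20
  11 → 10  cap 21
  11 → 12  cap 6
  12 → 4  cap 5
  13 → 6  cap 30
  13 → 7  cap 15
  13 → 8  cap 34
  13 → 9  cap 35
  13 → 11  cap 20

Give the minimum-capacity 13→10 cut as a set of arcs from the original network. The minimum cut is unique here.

augment #1: 13→8→10 push 26
augment #2: 13→9→10 push 27
augment #3: 13→11→10 push 20
augment #4: 13→6→2→10 push 12
augment #5: 13→6→11→10 push 1
augment #6: 13→7→3→10 push 15
augment #7: 13→6→7→3→10 push 10
augment #8: 13→6→11→2→10 push 7
augment #9: 13→8→11→2→10 push 1
augment #10: 13→8→11→5→3→10 push 6
max flow = 125; residual-reachable set from 13 gives S-side
cut edges (S→T): {(2,10), (5,3), (7,3), (8,10), (9,10), (11,10)} total cap 125

Min-cut arcs: {(2,10), (5,3), (7,3), (8,10), (9,10), (11,10)} (total capacity 125)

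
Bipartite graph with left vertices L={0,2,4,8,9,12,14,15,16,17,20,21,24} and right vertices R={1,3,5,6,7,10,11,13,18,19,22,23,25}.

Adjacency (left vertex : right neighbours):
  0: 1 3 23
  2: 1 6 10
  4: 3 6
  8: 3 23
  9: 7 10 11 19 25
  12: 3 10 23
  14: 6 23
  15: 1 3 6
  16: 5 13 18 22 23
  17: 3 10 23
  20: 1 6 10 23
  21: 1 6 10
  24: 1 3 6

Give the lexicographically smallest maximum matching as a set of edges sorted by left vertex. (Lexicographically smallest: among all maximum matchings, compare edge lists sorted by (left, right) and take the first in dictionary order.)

|M| = 7 (so the lex-smallest maximum matching has 7 edges)
process left vertices in ascending order; for each, take the smallest-labelled available neighbour that still permits 7 edges overall, or leave it unmatched if none does
lex-smallest matching: {0-1, 2-6, 4-3, 8-23, 9-7, 12-10, 16-5}

Lex-smallest maximum matching: {(0,1), (2,6), (4,3), (8,23), (9,7), (12,10), (16,5)}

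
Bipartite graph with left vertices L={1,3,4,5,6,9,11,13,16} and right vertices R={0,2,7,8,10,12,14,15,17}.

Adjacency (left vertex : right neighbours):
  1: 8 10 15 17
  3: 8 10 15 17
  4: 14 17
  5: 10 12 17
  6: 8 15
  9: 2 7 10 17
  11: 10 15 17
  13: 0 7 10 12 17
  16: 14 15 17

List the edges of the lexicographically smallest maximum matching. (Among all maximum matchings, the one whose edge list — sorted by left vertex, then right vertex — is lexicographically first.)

|M| = 8 (so the lex-smallest maximum matching has 8 edges)
process left vertices in ascending order; for each, take the smallest-labelled available neighbour that still permits 8 edges overall, or leave it unmatched if none does
lex-smallest matching: {1-8, 3-10, 4-14, 5-12, 6-15, 9-2, 11-17, 13-0}

Lex-smallest maximum matching: {(1,8), (3,10), (4,14), (5,12), (6,15), (9,2), (11,17), (13,0)}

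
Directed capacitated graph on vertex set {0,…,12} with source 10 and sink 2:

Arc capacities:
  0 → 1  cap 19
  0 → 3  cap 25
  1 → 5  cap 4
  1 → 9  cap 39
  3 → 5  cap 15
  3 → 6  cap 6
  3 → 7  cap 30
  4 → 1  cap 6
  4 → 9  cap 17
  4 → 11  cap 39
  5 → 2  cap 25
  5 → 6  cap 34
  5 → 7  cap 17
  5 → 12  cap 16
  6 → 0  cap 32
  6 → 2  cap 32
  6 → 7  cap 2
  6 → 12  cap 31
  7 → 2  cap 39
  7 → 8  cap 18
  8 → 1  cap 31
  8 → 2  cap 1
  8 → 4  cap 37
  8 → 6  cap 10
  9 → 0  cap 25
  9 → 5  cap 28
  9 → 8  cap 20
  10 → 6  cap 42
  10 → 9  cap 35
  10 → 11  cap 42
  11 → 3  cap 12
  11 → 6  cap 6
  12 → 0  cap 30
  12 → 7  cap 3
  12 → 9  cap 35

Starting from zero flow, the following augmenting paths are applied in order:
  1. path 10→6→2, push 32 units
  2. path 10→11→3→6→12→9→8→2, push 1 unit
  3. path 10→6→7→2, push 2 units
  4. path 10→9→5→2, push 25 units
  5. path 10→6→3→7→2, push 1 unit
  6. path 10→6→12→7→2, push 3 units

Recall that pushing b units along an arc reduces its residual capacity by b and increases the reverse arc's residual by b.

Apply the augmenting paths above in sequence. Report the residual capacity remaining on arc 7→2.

Residual capacity of (7,2): 33

after path 1 (10→6→2, push 32): res(7,2)=39
after path 2 (10→11→3→6→12→9→8→2, push 1): res(7,2)=39
after path 3 (10→6→7→2, push 2): res(7,2)=37
after path 4 (10→9→5→2, push 25): res(7,2)=37
after path 5 (10→6→3→7→2, push 1): res(7,2)=36
after path 6 (10→6→12→7→2, push 3): res(7,2)=33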